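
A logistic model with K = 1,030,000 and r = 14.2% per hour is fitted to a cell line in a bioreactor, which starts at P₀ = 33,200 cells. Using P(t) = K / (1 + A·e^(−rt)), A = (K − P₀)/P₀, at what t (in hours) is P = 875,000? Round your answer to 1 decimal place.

A = (1030000 − 33200)/33200 = 30.0241
875000 = 1030000/(1 + 30.0241·e^(−0.142t)) → 1 + 30.0241·e^(−0.142t) = 1.17714
e^(−0.142t) = 0.0059 → t = ln(169.49087)/0.142 = 5.1328/0.142

t ≈ 36.1 hours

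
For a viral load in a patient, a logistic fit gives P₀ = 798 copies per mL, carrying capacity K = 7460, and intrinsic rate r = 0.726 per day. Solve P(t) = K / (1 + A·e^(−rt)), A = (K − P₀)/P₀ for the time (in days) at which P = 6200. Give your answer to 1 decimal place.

A = (7460 − 798)/798 = 8.34837
6200 = 7460/(1 + 8.34837·e^(−0.726t)) → 1 + 8.34837·e^(−0.726t) = 1.20323
e^(−0.726t) = 0.024343 → t = ln(41.07929)/0.726 = 3.7155/0.726

t ≈ 5.1 days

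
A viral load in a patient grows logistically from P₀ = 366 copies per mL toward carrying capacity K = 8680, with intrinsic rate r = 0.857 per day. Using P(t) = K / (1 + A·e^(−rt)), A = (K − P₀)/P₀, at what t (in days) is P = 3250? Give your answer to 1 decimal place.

A = (8680 − 366)/366 = 22.71585
3250 = 8680/(1 + 22.71585·e^(−0.857t)) → 1 + 22.71585·e^(−0.857t) = 2.67077
e^(−0.857t) = 0.073551 → t = ln(13.59604)/0.857 = 2.60978/0.857

t ≈ 3.0 days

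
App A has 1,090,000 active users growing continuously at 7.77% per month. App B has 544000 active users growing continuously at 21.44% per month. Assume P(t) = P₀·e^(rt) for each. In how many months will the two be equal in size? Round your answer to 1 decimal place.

1090000·e^(0.0777t) = 544000·e^(0.2144t)
1090000/544000 = e^((0.2144 − 0.0777)t) → ln(2.00368) = 0.1367·t
t = 0.69498 / 0.1367

t ≈ 5.1 months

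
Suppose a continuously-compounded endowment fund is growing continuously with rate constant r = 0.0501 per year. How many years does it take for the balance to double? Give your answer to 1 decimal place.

doubling time ≈ 13.8 years

doubling time = ln(2) / |r| = 0.69315 / 0.0501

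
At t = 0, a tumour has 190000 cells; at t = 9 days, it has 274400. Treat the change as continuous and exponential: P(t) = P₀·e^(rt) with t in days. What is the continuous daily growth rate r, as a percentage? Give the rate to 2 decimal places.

274400 = 190000 · e^(r·9)
e^(9r) = 274400/190000 = 1.44421
r = ln(1.44421) / 9 = 0.36756 / 9

r ≈ 4.08% per day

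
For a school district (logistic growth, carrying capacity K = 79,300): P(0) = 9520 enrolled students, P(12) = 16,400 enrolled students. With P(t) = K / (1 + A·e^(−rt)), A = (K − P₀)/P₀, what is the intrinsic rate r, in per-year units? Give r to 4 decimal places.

A = (79300 − 9520)/9520 = 7.32983
16400 = 79300/(1 + 7.32983·e^(−r·12)) → e^(−12r) = (4.83537 − 1)/7.32983 = 0.523254
r = −ln(0.523254)/12 = 0.64769/12

r ≈ 0.0540 per year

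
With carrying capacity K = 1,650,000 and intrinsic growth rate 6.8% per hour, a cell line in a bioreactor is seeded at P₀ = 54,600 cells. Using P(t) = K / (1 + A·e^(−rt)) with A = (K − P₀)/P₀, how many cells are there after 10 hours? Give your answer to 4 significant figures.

≈ 104,400 cells

A = (1650000 − 54600)/54600 = 29.21978
P(10) = 1650000 / (1 + 29.21978·e^(−0.068·10)) = 1650000 / (1 + 29.21978·0.506617)
= 1650000 / 15.80324 ≈ 104408.99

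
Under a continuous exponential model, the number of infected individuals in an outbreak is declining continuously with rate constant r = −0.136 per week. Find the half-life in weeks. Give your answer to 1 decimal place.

half-life ≈ 5.1 weeks

half-life = ln(2) / |r| = 0.69315 / 0.136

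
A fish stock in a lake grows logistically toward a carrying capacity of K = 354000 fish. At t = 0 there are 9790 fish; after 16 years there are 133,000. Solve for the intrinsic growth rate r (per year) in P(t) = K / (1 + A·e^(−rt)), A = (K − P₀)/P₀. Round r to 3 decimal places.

r ≈ 0.191 per year

A = (354000 − 9790)/9790 = 35.15935
133000 = 354000/(1 + 35.15935·e^(−r·16)) → e^(−16r) = (2.66165 − 1)/35.15935 = 0.047261
r = −ln(0.047261)/16 = 3.05208/16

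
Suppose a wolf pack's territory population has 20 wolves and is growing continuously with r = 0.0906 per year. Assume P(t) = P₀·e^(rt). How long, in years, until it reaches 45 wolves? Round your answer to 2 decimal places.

45 = 20 · e^(0.0906·t)
t = ln(45/20) / 0.0906 = ln(2.25) / 0.0906 = 0.81093 / 0.0906

t ≈ 8.95 years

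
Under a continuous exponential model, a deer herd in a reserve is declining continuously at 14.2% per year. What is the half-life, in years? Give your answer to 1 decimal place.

half-life = ln(2) / |r| = 0.69315 / 0.142

half-life ≈ 4.9 years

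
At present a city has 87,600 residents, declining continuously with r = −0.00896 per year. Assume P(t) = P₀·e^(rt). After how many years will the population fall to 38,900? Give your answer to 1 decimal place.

38900 = 87600 · e^(-0.00896·t)
t = ln(38900/87600) / -0.00896 = ln(0.44406) / -0.00896 = -0.81179 / -0.00896

t ≈ 90.6 years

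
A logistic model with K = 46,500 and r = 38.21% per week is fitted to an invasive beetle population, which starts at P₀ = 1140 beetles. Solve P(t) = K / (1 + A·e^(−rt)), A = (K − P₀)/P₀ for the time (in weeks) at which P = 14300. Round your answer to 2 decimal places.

A = (46500 − 1140)/1140 = 39.78947
14300 = 46500/(1 + 39.78947·e^(−0.3821t)) → 1 + 39.78947·e^(−0.3821t) = 3.25175
e^(−0.3821t) = 0.056592 → t = ln(17.67048)/0.3821 = 2.8719/0.3821

t ≈ 7.52 weeks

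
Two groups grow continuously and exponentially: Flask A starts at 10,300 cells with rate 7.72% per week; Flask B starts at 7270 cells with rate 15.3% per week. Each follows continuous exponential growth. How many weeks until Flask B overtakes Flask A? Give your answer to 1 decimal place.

10300·e^(0.0772t) = 7270·e^(0.153t)
10300/7270 = e^((0.153 − 0.0772)t) → ln(1.41678) = 0.0758·t
t = 0.34839 / 0.0758

t ≈ 4.6 weeks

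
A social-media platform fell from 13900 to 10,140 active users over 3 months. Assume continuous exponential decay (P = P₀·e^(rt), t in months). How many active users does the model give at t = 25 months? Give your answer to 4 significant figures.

≈ 1,004 active users

r = ln(10140/13900) / 3 ≈ -0.105134 per month
P(25) = 13900 · e^(-0.105134·25) = 13900 · 0.0722 ≈ 1003.55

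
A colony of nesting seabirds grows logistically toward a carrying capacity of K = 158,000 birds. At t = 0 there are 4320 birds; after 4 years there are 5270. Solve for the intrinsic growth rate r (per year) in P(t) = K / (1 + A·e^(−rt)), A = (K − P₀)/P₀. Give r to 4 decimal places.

r ≈ 0.0512 per year

A = (158000 − 4320)/4320 = 35.57407
5270 = 158000/(1 + 35.57407·e^(−r·4)) → e^(−4r) = (29.98102 − 1)/35.57407 = 0.814667
r = −ln(0.814667)/4 = 0.20498/4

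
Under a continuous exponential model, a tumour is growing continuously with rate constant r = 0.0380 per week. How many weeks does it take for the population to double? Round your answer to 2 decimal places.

doubling time ≈ 18.24 weeks

doubling time = ln(2) / |r| = 0.69315 / 0.038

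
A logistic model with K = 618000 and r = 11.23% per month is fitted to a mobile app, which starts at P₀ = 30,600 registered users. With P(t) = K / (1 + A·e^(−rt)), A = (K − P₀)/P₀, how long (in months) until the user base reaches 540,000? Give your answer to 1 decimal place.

t ≈ 43.5 months

A = (618000 − 30600)/30600 = 19.19608
540000 = 618000/(1 + 19.19608·e^(−0.1123t)) → 1 + 19.19608·e^(−0.1123t) = 1.14444
e^(−0.1123t) = 0.007525 → t = ln(132.89593)/0.1123 = 4.88957/0.1123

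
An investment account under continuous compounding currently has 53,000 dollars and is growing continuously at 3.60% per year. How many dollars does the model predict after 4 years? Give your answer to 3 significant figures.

≈ 61,200 dollars

P(4) = 53000 · e^(0.036·4) = 53000 · e^(0.144)
= 53000 · 1.15488 ≈ 61208.86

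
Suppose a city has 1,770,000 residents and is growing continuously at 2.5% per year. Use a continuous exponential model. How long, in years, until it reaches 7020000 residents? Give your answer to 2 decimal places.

7020000 = 1770000 · e^(0.025·t)
t = ln(7020000/1770000) / 0.025 = ln(3.9661) / 0.025 = 1.37778 / 0.025

t ≈ 55.11 years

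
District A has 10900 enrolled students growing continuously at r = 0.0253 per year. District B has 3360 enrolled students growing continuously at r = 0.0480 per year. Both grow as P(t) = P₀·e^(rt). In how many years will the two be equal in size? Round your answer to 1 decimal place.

10900·e^(0.0253t) = 3360·e^(0.048t)
10900/3360 = e^((0.048 − 0.0253)t) → ln(3.24405) = 0.0227·t
t = 1.17682 / 0.0227

t ≈ 51.8 years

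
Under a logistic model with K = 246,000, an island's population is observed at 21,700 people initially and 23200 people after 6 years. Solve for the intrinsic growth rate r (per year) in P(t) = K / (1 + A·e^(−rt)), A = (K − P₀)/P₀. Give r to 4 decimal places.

r ≈ 0.0123 per year

A = (246000 − 21700)/21700 = 10.33641
23200 = 246000/(1 + 10.33641·e^(−r·6)) → e^(−6r) = (10.60345 − 1)/10.33641 = 0.92909
r = −ln(0.92909)/6 = 0.07355/6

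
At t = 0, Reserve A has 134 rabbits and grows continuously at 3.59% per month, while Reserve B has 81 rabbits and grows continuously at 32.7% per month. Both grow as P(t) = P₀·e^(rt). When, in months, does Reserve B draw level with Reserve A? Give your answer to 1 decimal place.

t ≈ 1.7 months

134·e^(0.0359t) = 81·e^(0.327t)
134/81 = e^((0.327 − 0.0359)t) → ln(1.65432) = 0.2911·t
t = 0.50339 / 0.2911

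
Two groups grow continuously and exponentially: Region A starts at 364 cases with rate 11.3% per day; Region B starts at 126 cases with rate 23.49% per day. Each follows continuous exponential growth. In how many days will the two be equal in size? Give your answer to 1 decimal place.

t ≈ 8.7 days

364·e^(0.113t) = 126·e^(0.2349t)
364/126 = e^((0.2349 − 0.113)t) → ln(2.88889) = 0.1219·t
t = 1.06087 / 0.1219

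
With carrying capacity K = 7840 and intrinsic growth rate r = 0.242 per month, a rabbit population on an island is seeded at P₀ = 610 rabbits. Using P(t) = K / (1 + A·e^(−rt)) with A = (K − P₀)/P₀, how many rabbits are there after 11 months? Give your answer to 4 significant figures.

A = (7840 − 610)/610 = 11.85246
P(11) = 7840 / (1 + 11.85246·e^(−0.242·11)) = 7840 / (1 + 11.85246·0.069808)
= 7840 / 1.8274 ≈ 4290.24

≈ 4,290 rabbits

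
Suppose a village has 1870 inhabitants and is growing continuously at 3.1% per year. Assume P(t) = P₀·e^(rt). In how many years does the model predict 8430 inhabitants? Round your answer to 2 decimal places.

8430 = 1870 · e^(0.031·t)
t = ln(8430/1870) / 0.031 = ln(4.50802) / 0.031 = 1.50586 / 0.031

t ≈ 48.58 years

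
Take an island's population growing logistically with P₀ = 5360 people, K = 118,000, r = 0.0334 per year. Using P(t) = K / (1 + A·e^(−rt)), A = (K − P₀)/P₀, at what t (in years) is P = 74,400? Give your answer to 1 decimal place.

t ≈ 107.2 years

A = (118000 − 5360)/5360 = 21.01493
74400 = 118000/(1 + 21.01493·e^(−0.0334t)) → 1 + 21.01493·e^(−0.0334t) = 1.58602
e^(−0.0334t) = 0.027886 → t = ln(35.86033)/0.0334 = 3.57963/0.0334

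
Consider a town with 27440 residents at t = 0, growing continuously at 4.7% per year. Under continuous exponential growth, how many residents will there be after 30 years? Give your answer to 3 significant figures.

≈ 112,000 residents

P(30) = 27440 · e^(0.047·30) = 27440 · e^(1.41)
= 27440 · 4.09596 ≈ 112393.02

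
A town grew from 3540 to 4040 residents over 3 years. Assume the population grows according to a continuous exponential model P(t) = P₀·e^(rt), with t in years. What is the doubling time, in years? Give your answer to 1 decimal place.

r = ln(4040/3540) / 3 = ln(1.14124) / 3 ≈ 0.044039 per year
doubling time = ln 2 / |r| = 0.69315 / 0.044039

doubling time ≈ 15.7 years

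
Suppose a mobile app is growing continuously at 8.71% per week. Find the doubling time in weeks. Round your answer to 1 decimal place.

doubling time = ln(2) / |r| = 0.69315 / 0.0871

doubling time ≈ 8.0 weeks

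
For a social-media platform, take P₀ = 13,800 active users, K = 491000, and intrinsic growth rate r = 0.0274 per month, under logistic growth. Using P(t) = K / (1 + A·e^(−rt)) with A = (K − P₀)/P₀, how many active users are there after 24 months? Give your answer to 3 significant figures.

A = (491000 − 13800)/13800 = 34.57971
P(24) = 491000 / (1 + 34.57971·e^(−0.0274·24)) = 491000 / (1 + 34.57971·0.518093)
= 491000 / 18.91552 ≈ 25957.53

≈ 26,000 active users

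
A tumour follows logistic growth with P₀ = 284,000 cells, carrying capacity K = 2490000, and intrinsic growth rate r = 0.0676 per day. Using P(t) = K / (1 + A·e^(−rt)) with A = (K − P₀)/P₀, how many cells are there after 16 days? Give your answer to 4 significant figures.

≈ 685,300 cells

A = (2490000 − 284000)/284000 = 7.76761
P(16) = 2490000 / (1 + 7.76761·e^(−0.0676·16)) = 2490000 / (1 + 7.76761·0.339053)
= 2490000 / 3.63363 ≈ 685265.72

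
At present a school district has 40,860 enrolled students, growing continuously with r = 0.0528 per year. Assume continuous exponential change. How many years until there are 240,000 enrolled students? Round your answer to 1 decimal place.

t ≈ 33.5 years

240000 = 40860 · e^(0.0528·t)
t = ln(240000/40860) / 0.0528 = ln(5.87372) / 0.0528 = 1.77049 / 0.0528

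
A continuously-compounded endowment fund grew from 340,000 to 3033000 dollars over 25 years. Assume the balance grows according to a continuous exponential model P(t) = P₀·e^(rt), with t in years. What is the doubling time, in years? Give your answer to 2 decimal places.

r = ln(3033000/340000) / 25 = ln(8.92059) / 25 ≈ 0.087534 per year
doubling time = ln 2 / |r| = 0.69315 / 0.087534

doubling time ≈ 7.92 years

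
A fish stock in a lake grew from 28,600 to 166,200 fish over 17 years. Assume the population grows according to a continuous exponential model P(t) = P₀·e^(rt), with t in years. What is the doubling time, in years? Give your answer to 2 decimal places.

r = ln(166200/28600) / 17 = ln(5.81119) / 17 ≈ 0.103517 per year
doubling time = ln 2 / |r| = 0.69315 / 0.103517

doubling time ≈ 6.70 years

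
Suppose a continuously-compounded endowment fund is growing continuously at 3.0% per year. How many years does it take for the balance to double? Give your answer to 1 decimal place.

doubling time ≈ 23.1 years

doubling time = ln(2) / |r| = 0.69315 / 0.03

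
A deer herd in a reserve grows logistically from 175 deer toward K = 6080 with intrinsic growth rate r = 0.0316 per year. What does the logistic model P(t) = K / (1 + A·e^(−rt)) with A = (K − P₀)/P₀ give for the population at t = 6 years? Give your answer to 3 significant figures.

A = (6080 − 175)/175 = 33.74286
P(6) = 6080 / (1 + 33.74286·e^(−0.0316·6)) = 6080 / (1 + 33.74286·0.82729)
= 6080 / 28.91513 ≈ 210.27

≈ 210 deer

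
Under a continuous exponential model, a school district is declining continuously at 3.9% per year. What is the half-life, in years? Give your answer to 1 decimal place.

half-life ≈ 17.8 years

half-life = ln(2) / |r| = 0.69315 / 0.039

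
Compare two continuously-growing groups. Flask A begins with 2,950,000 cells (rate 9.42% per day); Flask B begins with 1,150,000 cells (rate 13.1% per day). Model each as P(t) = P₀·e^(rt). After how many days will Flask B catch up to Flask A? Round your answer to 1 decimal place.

t ≈ 25.6 days

2950000·e^(0.0942t) = 1150000·e^(0.131t)
2950000/1150000 = e^((0.131 − 0.0942)t) → ln(2.56522) = 0.0368·t
t = 0.94204 / 0.0368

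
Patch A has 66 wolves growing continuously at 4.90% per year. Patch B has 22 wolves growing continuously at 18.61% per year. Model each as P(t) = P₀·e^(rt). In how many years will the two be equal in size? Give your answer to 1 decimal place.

t ≈ 8.0 years

66·e^(0.049t) = 22·e^(0.1861t)
66/22 = e^((0.1861 − 0.049)t) → ln(3) = 0.1371·t
t = 1.09861 / 0.1371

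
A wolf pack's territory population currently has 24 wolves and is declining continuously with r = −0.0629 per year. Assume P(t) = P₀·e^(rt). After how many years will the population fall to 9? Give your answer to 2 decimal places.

9 = 24 · e^(-0.0629·t)
t = ln(9/24) / -0.0629 = ln(0.375) / -0.0629 = -0.98083 / -0.0629

t ≈ 15.59 years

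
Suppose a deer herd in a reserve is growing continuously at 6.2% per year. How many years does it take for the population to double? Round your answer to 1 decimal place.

doubling time ≈ 11.2 years

doubling time = ln(2) / |r| = 0.69315 / 0.062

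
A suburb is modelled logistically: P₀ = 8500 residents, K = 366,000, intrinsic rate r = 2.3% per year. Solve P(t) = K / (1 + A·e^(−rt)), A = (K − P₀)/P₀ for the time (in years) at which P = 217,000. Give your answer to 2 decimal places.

t ≈ 178.91 years

A = (366000 − 8500)/8500 = 42.05882
217000 = 366000/(1 + 42.05882·e^(−0.023t)) → 1 + 42.05882·e^(−0.023t) = 1.68664
e^(−0.023t) = 0.016326 → t = ln(61.25345)/0.023 = 4.11502/0.023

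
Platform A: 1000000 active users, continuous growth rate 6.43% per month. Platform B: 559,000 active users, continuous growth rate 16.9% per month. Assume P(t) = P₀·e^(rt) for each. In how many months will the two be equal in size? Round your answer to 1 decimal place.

1000000·e^(0.0643t) = 559000·e^(0.169t)
1000000/559000 = e^((0.169 − 0.0643)t) → ln(1.78891) = 0.1047·t
t = 0.58161 / 0.1047

t ≈ 5.6 months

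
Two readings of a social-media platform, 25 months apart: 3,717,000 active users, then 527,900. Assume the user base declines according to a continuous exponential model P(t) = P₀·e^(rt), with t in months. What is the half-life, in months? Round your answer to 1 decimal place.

half-life ≈ 8.9 months

r = ln(527900/3717000) / 25 = ln(0.14202) / 25 ≈ -0.078071 per month
half-life = ln 2 / |r| = 0.69315 / 0.078071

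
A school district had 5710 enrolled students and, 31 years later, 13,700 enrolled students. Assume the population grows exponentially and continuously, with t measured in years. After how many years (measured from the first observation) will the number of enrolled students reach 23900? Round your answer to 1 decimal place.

r = ln(13700/5710) / 31 ≈ 0.028232 per year
t = ln(23900/5710) / r = 1.43166 / 0.028232 ≈ 50.711

t ≈ 50.7 years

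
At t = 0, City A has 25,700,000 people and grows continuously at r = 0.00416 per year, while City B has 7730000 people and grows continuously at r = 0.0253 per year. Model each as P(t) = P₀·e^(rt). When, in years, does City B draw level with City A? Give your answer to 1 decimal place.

t ≈ 56.8 years

25700000·e^(0.00416t) = 7730000·e^(0.0253t)
25700000/7730000 = e^((0.0253 − 0.00416)t) → ln(3.32471) = 0.02114·t
t = 1.20138 / 0.02114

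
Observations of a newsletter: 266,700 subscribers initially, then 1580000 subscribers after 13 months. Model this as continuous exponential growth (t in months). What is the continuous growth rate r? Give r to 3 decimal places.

1580000 = 266700 · e^(r·13)
e^(13r) = 1580000/266700 = 5.92426
r = ln(5.92426) / 13 = 1.77906 / 13

r ≈ 0.137 per month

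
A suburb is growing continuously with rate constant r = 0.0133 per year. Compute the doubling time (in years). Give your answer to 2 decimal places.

doubling time = ln(2) / |r| = 0.69315 / 0.0133

doubling time ≈ 52.12 years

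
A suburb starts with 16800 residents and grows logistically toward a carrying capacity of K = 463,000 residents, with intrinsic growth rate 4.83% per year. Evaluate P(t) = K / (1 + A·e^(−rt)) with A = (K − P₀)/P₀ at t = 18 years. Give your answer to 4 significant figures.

A = (463000 − 16800)/16800 = 26.55952
P(18) = 463000 / (1 + 26.55952·e^(−0.0483·18)) = 463000 / (1 + 26.55952·0.419203)
= 463000 / 12.13383 ≈ 38157.77

≈ 38,160 residents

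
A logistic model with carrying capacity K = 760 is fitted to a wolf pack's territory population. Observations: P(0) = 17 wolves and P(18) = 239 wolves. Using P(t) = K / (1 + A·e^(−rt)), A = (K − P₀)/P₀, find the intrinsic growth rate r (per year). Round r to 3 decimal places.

A = (760 − 17)/17 = 43.70588
239 = 760/(1 + 43.70588·e^(−r·18)) → e^(−18r) = (3.17992 − 1)/43.70588 = 0.049877
r = −ln(0.049877)/18 = 2.9982/18

r ≈ 0.167 per year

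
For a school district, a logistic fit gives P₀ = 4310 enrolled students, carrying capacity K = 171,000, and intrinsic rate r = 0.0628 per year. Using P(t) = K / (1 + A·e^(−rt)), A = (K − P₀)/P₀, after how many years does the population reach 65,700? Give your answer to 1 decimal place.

t ≈ 50.7 years

A = (171000 − 4310)/4310 = 38.67517
65700 = 171000/(1 + 38.67517·e^(−0.0628t)) → 1 + 38.67517·e^(−0.0628t) = 2.60274
e^(−0.0628t) = 0.041441 → t = ln(24.13066)/0.0628 = 3.18348/0.0628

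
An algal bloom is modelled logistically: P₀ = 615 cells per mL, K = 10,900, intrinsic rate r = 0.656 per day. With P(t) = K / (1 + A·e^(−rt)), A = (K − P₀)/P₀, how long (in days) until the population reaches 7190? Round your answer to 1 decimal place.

t ≈ 5.3 days

A = (10900 − 615)/615 = 16.72358
7190 = 10900/(1 + 16.72358·e^(−0.656t)) → 1 + 16.72358·e^(−0.656t) = 1.51599
e^(−0.656t) = 0.030854 → t = ln(32.41038)/0.656 = 3.47848/0.656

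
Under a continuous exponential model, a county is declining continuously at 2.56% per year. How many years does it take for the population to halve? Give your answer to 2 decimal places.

half-life ≈ 27.08 years

half-life = ln(2) / |r| = 0.69315 / 0.0256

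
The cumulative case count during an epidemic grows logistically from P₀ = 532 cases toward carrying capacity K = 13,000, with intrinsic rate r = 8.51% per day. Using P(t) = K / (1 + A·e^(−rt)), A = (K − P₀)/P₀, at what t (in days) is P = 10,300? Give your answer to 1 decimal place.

A = (13000 − 532)/532 = 23.43609
10300 = 13000/(1 + 23.43609·e^(−0.0851t)) → 1 + 23.43609·e^(−0.0851t) = 1.26214
e^(−0.0851t) = 0.011185 → t = ln(89.40434)/0.0851 = 4.49317/0.0851

t ≈ 52.8 days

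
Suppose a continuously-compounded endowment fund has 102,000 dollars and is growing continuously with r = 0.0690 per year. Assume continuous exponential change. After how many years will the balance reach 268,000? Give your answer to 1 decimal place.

t ≈ 14.0 years

268000 = 102000 · e^(0.069·t)
t = ln(268000/102000) / 0.069 = ln(2.62745) / 0.069 = 0.96601 / 0.069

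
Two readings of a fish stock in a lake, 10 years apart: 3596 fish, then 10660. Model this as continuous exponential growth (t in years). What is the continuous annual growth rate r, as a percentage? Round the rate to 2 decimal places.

10660 = 3596 · e^(r·10)
e^(10r) = 10660/3596 = 2.9644
r = ln(2.9644) / 10 = 1.08668 / 10

r ≈ 10.87% per year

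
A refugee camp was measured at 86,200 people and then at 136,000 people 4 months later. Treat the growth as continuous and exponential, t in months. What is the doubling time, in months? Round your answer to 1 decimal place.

doubling time ≈ 6.1 months

r = ln(136000/86200) / 4 = ln(1.57773) / 4 ≈ 0.113996 per month
doubling time = ln 2 / |r| = 0.69315 / 0.113996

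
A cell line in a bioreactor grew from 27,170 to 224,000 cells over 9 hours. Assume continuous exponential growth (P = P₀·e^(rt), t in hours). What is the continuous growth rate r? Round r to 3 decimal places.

r ≈ 0.234 per hour

224000 = 27170 · e^(r·9)
e^(9r) = 224000/27170 = 8.24439
r = ln(8.24439) / 9 = 2.10953 / 9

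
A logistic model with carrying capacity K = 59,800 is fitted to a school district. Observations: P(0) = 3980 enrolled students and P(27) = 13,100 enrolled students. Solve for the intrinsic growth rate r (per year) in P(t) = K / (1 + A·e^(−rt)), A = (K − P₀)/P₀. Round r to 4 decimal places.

A = (59800 − 3980)/3980 = 14.02513
13100 = 59800/(1 + 14.02513·e^(−r·27)) → e^(−27r) = (4.56489 − 1)/14.02513 = 0.254179
r = −ln(0.254179)/27 = 1.36972/27

r ≈ 0.0507 per year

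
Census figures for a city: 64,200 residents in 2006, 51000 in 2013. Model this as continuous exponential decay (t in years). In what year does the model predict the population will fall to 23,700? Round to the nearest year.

year 2036

r = ln(51000/64200) / 7 = -0.23018/7 ≈ -0.032883 per year
t = ln(23700/64200) / r = -0.99653/-0.032883 ≈ 30.31 years after 2006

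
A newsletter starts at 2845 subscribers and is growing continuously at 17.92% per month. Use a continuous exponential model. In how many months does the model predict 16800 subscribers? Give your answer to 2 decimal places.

16800 = 2845 · e^(0.1792·t)
t = ln(16800/2845) / 0.1792 = ln(5.9051) / 0.1792 = 1.77582 / 0.1792

t ≈ 9.91 months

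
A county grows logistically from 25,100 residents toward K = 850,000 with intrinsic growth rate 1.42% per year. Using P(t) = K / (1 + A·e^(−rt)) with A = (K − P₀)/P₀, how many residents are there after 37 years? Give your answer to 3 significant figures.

A = (850000 − 25100)/25100 = 32.86454
P(37) = 850000 / (1 + 32.86454·e^(−0.0142·37)) = 850000 / (1 + 32.86454·0.591319)
= 850000 / 20.43342 ≈ 41598.52

≈ 41,600 residents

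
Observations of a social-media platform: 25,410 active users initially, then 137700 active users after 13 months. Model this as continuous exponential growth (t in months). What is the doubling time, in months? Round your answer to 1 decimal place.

doubling time ≈ 5.3 months

r = ln(137700/25410) / 13 = ln(5.41913) / 13 ≈ 0.129995 per month
doubling time = ln 2 / |r| = 0.69315 / 0.129995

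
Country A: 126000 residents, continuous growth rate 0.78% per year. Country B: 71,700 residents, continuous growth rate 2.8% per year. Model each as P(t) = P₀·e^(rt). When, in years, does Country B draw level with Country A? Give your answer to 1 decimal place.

t ≈ 27.9 years

126000·e^(0.0078t) = 71700·e^(0.028t)
126000/71700 = e^((0.028 − 0.0078)t) → ln(1.75732) = 0.0202·t
t = 0.56379 / 0.0202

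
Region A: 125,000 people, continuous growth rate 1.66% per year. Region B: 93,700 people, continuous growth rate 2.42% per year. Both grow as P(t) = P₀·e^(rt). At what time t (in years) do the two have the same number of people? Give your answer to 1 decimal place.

125000·e^(0.0166t) = 93700·e^(0.0242t)
125000/93700 = e^((0.0242 − 0.0166)t) → ln(1.33404) = 0.0076·t
t = 0.28822 / 0.0076

t ≈ 37.9 years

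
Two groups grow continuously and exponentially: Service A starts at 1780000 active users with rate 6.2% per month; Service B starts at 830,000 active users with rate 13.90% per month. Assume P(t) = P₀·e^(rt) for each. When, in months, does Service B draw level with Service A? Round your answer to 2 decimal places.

1780000·e^(0.062t) = 830000·e^(0.139t)
1780000/830000 = e^((0.139 − 0.062)t) → ln(2.14458) = 0.077·t
t = 0.76294 / 0.077

t ≈ 9.91 months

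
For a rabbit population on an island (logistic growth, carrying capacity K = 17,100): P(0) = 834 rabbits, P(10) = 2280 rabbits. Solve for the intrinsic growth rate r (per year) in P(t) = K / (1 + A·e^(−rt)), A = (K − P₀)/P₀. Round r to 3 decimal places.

A = (17100 − 834)/834 = 19.5036
2280 = 17100/(1 + 19.5036·e^(−r·10)) → e^(−10r) = (7.5 − 1)/19.5036 = 0.333272
r = −ln(0.333272)/10 = 1.0988/10

r ≈ 0.110 per year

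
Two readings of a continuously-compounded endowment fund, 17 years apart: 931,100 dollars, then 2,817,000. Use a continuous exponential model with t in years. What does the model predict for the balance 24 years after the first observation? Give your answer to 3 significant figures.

r = ln(2817000/931100) / 17 ≈ 0.065121 per year
P(24) = 931100 · e^(0.065121·24) = 931100 · 4.77269 ≈ 4443850.24

≈ 4,440,000 dollars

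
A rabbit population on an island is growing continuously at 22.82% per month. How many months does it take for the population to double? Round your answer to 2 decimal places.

doubling time ≈ 3.04 months

doubling time = ln(2) / |r| = 0.69315 / 0.2282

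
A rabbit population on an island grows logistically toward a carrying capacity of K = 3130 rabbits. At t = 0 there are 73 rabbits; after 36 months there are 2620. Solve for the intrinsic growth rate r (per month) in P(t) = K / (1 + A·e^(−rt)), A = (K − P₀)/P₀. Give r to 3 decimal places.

A = (3130 − 73)/73 = 41.87671
2620 = 3130/(1 + 41.87671·e^(−r·36)) → e^(−36r) = (1.19466 − 1)/41.87671 = 0.004648
r = −ln(0.004648)/36 = 5.37125/36

r ≈ 0.149 per month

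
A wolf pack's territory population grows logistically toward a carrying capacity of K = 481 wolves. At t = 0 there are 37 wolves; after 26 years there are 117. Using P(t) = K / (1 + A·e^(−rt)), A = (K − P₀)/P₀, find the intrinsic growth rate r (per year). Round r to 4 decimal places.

r ≈ 0.0519 per year

A = (481 − 37)/37 = 12
117 = 481/(1 + 12·e^(−r·26)) → e^(−26r) = (4.11111 − 1)/12 = 0.259259
r = −ln(0.259259)/26 = 1.34993/26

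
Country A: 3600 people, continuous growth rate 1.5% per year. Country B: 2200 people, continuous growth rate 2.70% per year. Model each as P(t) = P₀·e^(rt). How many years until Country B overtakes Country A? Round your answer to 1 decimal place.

t ≈ 41.0 years

3600·e^(0.015t) = 2200·e^(0.027t)
3600/2200 = e^((0.027 − 0.015)t) → ln(1.63636) = 0.012·t
t = 0.49248 / 0.012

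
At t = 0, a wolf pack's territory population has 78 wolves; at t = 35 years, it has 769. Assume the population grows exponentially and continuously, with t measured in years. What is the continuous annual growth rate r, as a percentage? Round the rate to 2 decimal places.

r ≈ 6.54% per year

769 = 78 · e^(r·35)
e^(35r) = 769/78 = 9.85897
r = ln(9.85897) / 35 = 2.28838 / 35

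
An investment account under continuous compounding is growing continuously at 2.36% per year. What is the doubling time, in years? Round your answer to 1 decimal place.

doubling time = ln(2) / |r| = 0.69315 / 0.0236

doubling time ≈ 29.4 years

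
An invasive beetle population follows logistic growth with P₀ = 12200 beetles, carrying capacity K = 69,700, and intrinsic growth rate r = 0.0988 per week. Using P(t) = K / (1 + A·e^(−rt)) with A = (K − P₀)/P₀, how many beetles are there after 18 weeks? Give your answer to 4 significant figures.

A = (69700 − 12200)/12200 = 4.71311
P(18) = 69700 / (1 + 4.71311·e^(−0.0988·18)) = 69700 / (1 + 4.71311·0.168908)
= 69700 / 1.79608 ≈ 38806.66

≈ 38,810 beetles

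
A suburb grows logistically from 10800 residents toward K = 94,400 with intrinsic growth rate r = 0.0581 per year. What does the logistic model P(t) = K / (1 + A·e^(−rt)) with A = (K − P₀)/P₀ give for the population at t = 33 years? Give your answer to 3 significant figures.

≈ 44,200 residents

A = (94400 − 10800)/10800 = 7.74074
P(33) = 94400 / (1 + 7.74074·e^(−0.0581·33)) = 94400 / (1 + 7.74074·0.147003)
= 94400 / 2.13791 ≈ 44155.18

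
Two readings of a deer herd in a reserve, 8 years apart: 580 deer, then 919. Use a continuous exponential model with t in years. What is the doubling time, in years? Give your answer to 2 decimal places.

r = ln(919/580) / 8 = ln(1.58448) / 8 ≈ 0.057532 per year
doubling time = ln 2 / |r| = 0.69315 / 0.057532

doubling time ≈ 12.05 years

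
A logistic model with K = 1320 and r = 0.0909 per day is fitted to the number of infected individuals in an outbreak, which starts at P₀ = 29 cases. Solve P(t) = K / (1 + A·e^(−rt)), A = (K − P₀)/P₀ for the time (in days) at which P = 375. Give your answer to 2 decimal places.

t ≈ 31.59 days

A = (1320 − 29)/29 = 44.51724
375 = 1320/(1 + 44.51724·e^(−0.0909t)) → 1 + 44.51724·e^(−0.0909t) = 3.52
e^(−0.0909t) = 0.056607 → t = ln(17.66557)/0.0909 = 2.87162/0.0909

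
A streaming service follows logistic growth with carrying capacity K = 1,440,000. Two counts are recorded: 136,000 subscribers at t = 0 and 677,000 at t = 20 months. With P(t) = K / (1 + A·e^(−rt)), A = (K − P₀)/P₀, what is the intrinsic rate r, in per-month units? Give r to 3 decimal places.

A = (1440000 − 136000)/136000 = 9.58824
677000 = 1440000/(1 + 9.58824·e^(−r·20)) → e^(−20r) = (2.12703 − 1)/9.58824 = 0.117543
r = −ln(0.117543)/20 = 2.14095/20

r ≈ 0.107 per month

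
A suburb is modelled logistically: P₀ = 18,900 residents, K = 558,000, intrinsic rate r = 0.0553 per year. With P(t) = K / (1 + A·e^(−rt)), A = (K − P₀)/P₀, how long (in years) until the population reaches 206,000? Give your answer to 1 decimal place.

t ≈ 50.9 years

A = (558000 − 18900)/18900 = 28.52381
206000 = 558000/(1 + 28.52381·e^(−0.0553t)) → 1 + 28.52381·e^(−0.0553t) = 2.70874
e^(−0.0553t) = 0.059906 → t = ln(16.69291)/0.0553 = 2.81498/0.0553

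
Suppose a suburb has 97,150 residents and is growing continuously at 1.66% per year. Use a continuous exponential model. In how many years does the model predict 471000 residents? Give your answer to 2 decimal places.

471000 = 97150 · e^(0.0166·t)
t = ln(471000/97150) / 0.0166 = ln(4.84817) / 0.0166 = 1.5786 / 0.0166

t ≈ 95.10 years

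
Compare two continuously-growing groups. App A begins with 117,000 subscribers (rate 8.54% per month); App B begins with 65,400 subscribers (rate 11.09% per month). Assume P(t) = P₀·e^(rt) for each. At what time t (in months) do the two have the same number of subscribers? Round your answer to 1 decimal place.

117000·e^(0.0854t) = 65400·e^(0.1109t)
117000/65400 = e^((0.1109 − 0.0854)t) → ln(1.78899) = 0.0255·t
t = 0.58165 / 0.0255

t ≈ 22.8 months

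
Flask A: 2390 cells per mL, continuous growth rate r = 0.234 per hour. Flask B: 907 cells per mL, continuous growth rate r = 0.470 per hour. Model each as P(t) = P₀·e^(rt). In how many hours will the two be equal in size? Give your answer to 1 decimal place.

t ≈ 4.1 hours

2390·e^(0.234t) = 907·e^(0.47t)
2390/907 = e^((0.47 − 0.234)t) → ln(2.63506) = 0.236·t
t = 0.96891 / 0.236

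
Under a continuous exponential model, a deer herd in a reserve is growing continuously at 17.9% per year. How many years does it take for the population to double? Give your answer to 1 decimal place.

doubling time = ln(2) / |r| = 0.69315 / 0.179

doubling time ≈ 3.9 years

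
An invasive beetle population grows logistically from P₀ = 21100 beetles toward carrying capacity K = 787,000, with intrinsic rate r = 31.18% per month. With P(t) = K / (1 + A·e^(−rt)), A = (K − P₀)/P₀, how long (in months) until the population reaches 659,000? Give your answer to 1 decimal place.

A = (787000 − 21100)/21100 = 36.29858
659000 = 787000/(1 + 36.29858·e^(−0.3118t)) → 1 + 36.29858·e^(−0.3118t) = 1.19423
e^(−0.3118t) = 0.005351 → t = ln(186.88096)/0.3118 = 5.23047/0.3118

t ≈ 16.8 months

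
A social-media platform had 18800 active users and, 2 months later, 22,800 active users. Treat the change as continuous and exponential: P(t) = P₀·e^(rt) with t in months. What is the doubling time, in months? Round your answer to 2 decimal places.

r = ln(22800/18800) / 2 = ln(1.21277) / 2 ≈ 0.096452 per month
doubling time = ln 2 / |r| = 0.69315 / 0.096452

doubling time ≈ 7.19 months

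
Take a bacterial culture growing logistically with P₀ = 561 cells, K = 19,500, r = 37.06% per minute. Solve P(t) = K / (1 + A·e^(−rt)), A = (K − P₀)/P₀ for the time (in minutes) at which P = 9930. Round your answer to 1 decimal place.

A = (19500 − 561)/561 = 33.75936
9930 = 19500/(1 + 33.75936·e^(−0.3706t)) → 1 + 33.75936·e^(−0.3706t) = 1.96375
e^(−0.3706t) = 0.028548 → t = ln(35.0293)/0.3706 = 3.55618/0.3706

t ≈ 9.6 minutes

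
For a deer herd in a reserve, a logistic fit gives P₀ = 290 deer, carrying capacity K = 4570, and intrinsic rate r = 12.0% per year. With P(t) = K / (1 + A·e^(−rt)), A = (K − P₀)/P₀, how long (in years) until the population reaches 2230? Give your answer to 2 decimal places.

A = (4570 − 290)/290 = 14.75862
2230 = 4570/(1 + 14.75862·e^(−0.12t)) → 1 + 14.75862·e^(−0.12t) = 2.04933
e^(−0.12t) = 0.071099 → t = ln(14.06484)/0.12 = 2.64368/0.12

t ≈ 22.03 years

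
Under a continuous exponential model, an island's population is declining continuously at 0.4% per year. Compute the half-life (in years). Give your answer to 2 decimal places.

half-life = ln(2) / |r| = 0.69315 / 0.004

half-life ≈ 173.29 years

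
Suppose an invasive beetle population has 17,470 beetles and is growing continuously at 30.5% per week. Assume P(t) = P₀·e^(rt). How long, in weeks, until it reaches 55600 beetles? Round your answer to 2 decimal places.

t ≈ 3.80 weeks

55600 = 17470 · e^(0.305·t)
t = ln(55600/17470) / 0.305 = ln(3.1826) / 0.305 = 1.1577 / 0.305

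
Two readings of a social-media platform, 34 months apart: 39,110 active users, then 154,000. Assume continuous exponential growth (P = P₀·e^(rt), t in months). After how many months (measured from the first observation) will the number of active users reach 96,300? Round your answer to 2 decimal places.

t ≈ 22.35 months

r = ln(154000/39110) / 34 ≈ 0.040311 per month
t = ln(96300/39110) / r = 0.90109 / 0.040311 ≈ 22.353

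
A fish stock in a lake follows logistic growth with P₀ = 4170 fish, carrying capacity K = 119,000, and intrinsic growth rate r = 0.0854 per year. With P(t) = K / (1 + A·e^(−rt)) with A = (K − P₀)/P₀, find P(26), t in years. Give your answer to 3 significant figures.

A = (119000 − 4170)/4170 = 27.53717
P(26) = 119000 / (1 + 27.53717·e^(−0.0854·26)) = 119000 / (1 + 27.53717·0.108566)
= 119000 / 3.98959 ≈ 29827.62

≈ 29,800 fish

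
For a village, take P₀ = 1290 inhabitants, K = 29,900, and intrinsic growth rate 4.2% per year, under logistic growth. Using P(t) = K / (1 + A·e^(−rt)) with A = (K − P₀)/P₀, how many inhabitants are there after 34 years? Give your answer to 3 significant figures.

A = (29900 − 1290)/1290 = 22.17829
P(34) = 29900 / (1 + 22.17829·e^(−0.042·34)) = 29900 / (1 + 22.17829·0.239788)
= 29900 / 6.31809 ≈ 4732.44

≈ 4,730 inhabitants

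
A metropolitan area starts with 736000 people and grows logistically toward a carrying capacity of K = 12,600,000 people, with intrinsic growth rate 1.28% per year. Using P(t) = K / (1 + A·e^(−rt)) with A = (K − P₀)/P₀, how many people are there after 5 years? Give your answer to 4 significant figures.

≈ 781,600 people

A = (12600000 − 736000)/736000 = 16.11957
P(5) = 12600000 / (1 + 16.11957·e^(−0.0128·5)) = 12600000 / (1 + 16.11957·0.938005)
= 12600000 / 16.12023 ≈ 781626.43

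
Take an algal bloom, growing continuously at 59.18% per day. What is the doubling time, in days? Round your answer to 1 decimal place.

doubling time = ln(2) / |r| = 0.69315 / 0.5918

doubling time ≈ 1.2 days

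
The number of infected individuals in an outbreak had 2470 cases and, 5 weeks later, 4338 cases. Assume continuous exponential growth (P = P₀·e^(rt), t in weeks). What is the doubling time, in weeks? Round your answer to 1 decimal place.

r = ln(4338/2470) / 5 = ln(1.75628) / 5 ≈ 0.112639 per week
doubling time = ln 2 / |r| = 0.69315 / 0.112639

doubling time ≈ 6.2 weeks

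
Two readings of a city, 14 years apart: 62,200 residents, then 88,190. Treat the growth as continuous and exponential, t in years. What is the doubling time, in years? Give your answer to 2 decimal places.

r = ln(88190/62200) / 14 = ln(1.41785) / 14 ≈ 0.024938 per year
doubling time = ln 2 / |r| = 0.69315 / 0.024938

doubling time ≈ 27.79 years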